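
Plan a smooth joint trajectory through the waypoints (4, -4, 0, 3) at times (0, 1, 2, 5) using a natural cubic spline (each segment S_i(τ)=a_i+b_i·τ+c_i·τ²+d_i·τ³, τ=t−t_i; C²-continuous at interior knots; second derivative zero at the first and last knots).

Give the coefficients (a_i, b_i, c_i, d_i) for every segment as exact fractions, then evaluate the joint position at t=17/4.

  seg 0: a=4 b=-347/31 c=0 d=99/31
  seg 1: a=-4 b=-50/31 c=297/31 d=-123/31
  seg 2: a=0 b=175/31 c=-72/31 d=8/31
S(17/4) = 963/248

Δ: Δ0=-8, Δ1=4, Δ2=1
row 1: diag=4, rhs=72; c'=1/4, d'=18
row 2: denom=8−1·1/4=31/4; d'=(-18−1·18)/(31/4)=-144/31
back: M2=-144/31
back: M1=18−1/4·-144/31=594/31
M: M0=0, M1=594/31, M2=-144/31, M3=0
seg 0: a=4, c=M0/2=0, d=(M1−M0)/(6·1)=99/31, b=Δ0−h0·(2M0+M1)/6=-347/31
seg 1: a=-4, c=M1/2=297/31, d=(M2−M1)/(6·1)=-123/31, b=Δ1−h1·(2M1+M2)/6=-50/31
seg 2: a=0, c=M2/2=-72/31, d=(M3−M2)/(6·3)=8/31, b=Δ2−h2·(2M2+M3)/6=175/31
t_q=17/4 → seg 2, τ=9/4; S=0+175/31·τ+-72/31·τ²+8/31·τ³=963/248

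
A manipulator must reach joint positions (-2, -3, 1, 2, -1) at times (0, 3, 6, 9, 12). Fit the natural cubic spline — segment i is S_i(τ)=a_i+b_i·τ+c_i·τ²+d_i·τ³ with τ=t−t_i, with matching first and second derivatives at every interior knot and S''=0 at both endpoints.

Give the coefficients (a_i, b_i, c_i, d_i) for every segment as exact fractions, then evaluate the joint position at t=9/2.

  seg 0: a=-2 b=-139/168 c=0 d=83/1512
  seg 1: a=-3 b=55/84 c=83/168 d=-5/56
  seg 2: a=1 b=29/24 c=-13/42 d=1/168
  seg 3: a=2 b=-41/84 c=-43/168 d=43/1512
S(9/2) = -541/448

Δ: Δ0=-1/3, Δ1=4/3, Δ2=1/3, Δ3=-1
row 1: diag=12, rhs=10; c'=1/4, d'=5/6
row 2: denom=12−3·1/4=45/4; d'=(-6−3·5/6)/(45/4)=-34/45
row 3: denom=12−3·4/15=56/5; d'=(-8−3·-34/45)/(56/5)=-43/84
back: M3=-43/84
back: M2=-34/45−4/15·-43/84=-13/21
back: M1=5/6−1/4·-13/21=83/84
M: M0=0, M1=83/84, M2=-13/21, M3=-43/84, M4=0
seg 0: a=-2, c=M0/2=0, d=(M1−M0)/(6·3)=83/1512, b=Δ0−h0·(2M0+M1)/6=-139/168
seg 1: a=-3, c=M1/2=83/168, d=(M2−M1)/(6·3)=-5/56, b=Δ1−h1·(2M1+M2)/6=55/84
seg 2: a=1, c=M2/2=-13/42, d=(M3−M2)/(6·3)=1/168, b=Δ2−h2·(2M2+M3)/6=29/24
seg 3: a=2, c=M3/2=-43/168, d=(M4−M3)/(6·3)=43/1512, b=Δ3−h3·(2M3+M4)/6=-41/84
t_q=9/2 → seg 1, τ=3/2; S=-3+55/84·τ+83/168·τ²+-5/56·τ³=-541/448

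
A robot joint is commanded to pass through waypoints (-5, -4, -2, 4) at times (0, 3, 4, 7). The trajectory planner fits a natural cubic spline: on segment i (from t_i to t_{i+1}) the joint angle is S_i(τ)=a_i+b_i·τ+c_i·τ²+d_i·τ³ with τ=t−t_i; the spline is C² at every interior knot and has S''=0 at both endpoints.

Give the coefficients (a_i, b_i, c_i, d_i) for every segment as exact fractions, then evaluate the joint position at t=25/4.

Δ: Δ0=1/3, Δ1=2, Δ2=2
row 1: diag=8, rhs=10; c'=1/8, d'=5/4
row 2: denom=8−1·1/8=63/8; d'=(0−1·5/4)/(63/8)=-10/63
back: M2=-10/63
back: M1=5/4−1/8·-10/63=80/63
M: M0=0, M1=80/63, M2=-10/63, M3=0
seg 0: a=-5, c=M0/2=0, d=(M1−M0)/(6·3)=40/567, b=Δ0−h0·(2M0+M1)/6=-19/63
seg 1: a=-4, c=M1/2=40/63, d=(M2−M1)/(6·1)=-5/21, b=Δ1−h1·(2M1+M2)/6=101/63
seg 2: a=-2, c=M2/2=-5/63, d=(M3−M2)/(6·3)=5/567, b=Δ2−h2·(2M2+M3)/6=136/63
t_q=25/4 → seg 2, τ=9/4; S=-2+136/63·τ+-5/63·τ²+5/567·τ³=1145/448

  seg 0: a=-5 b=-19/63 c=0 d=40/567
  seg 1: a=-4 b=101/63 c=40/63 d=-5/21
  seg 2: a=-2 b=136/63 c=-5/63 d=5/567
S(25/4) = 1145/448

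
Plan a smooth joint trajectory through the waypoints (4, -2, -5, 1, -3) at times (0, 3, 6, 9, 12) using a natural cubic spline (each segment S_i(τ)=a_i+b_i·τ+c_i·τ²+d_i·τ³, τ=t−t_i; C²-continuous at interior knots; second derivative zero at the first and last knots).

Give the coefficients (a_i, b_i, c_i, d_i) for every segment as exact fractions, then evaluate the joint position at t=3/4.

  seg 0: a=4 b=-335/168 c=0 d=-1/1512
  seg 1: a=-2 b=-169/84 c=-1/168 d=173/1512
  seg 2: a=-5 b=25/24 c=43/42 d=-355/1512
  seg 3: a=1 b=71/84 c=-61/56 d=61/504
S(3/4) = 8975/3584

Δ: Δ0=-2, Δ1=-1, Δ2=2, Δ3=-4/3
row 1: diag=12, rhs=6; c'=1/4, d'=1/2
row 2: denom=12−3·1/4=45/4; d'=(18−3·1/2)/(45/4)=22/15
row 3: denom=12−3·4/15=56/5; d'=(-20−3·22/15)/(56/5)=-61/28
back: M3=-61/28
back: M2=22/15−4/15·-61/28=43/21
back: M1=1/2−1/4·43/21=-1/84
M: M0=0, M1=-1/84, M2=43/21, M3=-61/28, M4=0
seg 0: a=4, c=M0/2=0, d=(M1−M0)/(6·3)=-1/1512, b=Δ0−h0·(2M0+M1)/6=-335/168
seg 1: a=-2, c=M1/2=-1/168, d=(M2−M1)/(6·3)=173/1512, b=Δ1−h1·(2M1+M2)/6=-169/84
seg 2: a=-5, c=M2/2=43/42, d=(M3−M2)/(6·3)=-355/1512, b=Δ2−h2·(2M2+M3)/6=25/24
seg 3: a=1, c=M3/2=-61/56, d=(M4−M3)/(6·3)=61/504, b=Δ3−h3·(2M3+M4)/6=71/84
t_q=3/4 → seg 0, τ=3/4; S=4+-335/168·τ+0·τ²+-1/1512·τ³=8975/3584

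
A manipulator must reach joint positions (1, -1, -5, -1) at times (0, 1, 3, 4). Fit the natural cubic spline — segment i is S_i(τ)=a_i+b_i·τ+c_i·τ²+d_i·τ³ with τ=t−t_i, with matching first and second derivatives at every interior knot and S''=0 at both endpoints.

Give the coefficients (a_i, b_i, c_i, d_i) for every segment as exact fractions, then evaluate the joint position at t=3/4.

  seg 0: a=1 b=-13/8 c=0 d=-3/8
  seg 1: a=-1 b=-11/4 c=-9/8 d=3/4
  seg 2: a=-5 b=7/4 c=27/8 d=-9/8
S(3/4) = -193/512

Δ: Δ0=-2, Δ1=-2, Δ2=4
row 1: diag=6, rhs=0; c'=1/3, d'=0
row 2: denom=6−2·1/3=16/3; d'=(36−2·0)/(16/3)=27/4
back: M2=27/4
back: M1=0−1/3·27/4=-9/4
M: M0=0, M1=-9/4, M2=27/4, M3=0
seg 0: a=1, c=M0/2=0, d=(M1−M0)/(6·1)=-3/8, b=Δ0−h0·(2M0+M1)/6=-13/8
seg 1: a=-1, c=M1/2=-9/8, d=(M2−M1)/(6·2)=3/4, b=Δ1−h1·(2M1+M2)/6=-11/4
seg 2: a=-5, c=M2/2=27/8, d=(M3−M2)/(6·1)=-9/8, b=Δ2−h2·(2M2+M3)/6=7/4
t_q=3/4 → seg 0, τ=3/4; S=1+-13/8·τ+0·τ²+-3/8·τ³=-193/512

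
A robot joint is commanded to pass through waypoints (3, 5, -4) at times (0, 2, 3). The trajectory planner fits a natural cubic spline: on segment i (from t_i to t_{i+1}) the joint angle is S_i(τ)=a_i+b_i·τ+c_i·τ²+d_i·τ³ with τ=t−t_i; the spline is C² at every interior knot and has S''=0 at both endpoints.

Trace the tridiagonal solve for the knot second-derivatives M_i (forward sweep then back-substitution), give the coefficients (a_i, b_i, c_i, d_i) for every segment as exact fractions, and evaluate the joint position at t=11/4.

  seg 0: a=3 b=13/3 c=0 d=-5/6
  seg 1: a=5 b=-17/3 c=-5 d=5/3
S(11/4) = -87/64

Δ: Δ0=1, Δ1=-9
row 1: diag=6, rhs=-60; c'=1/6, d'=-10
back: M1=-10
M: M0=0, M1=-10, M2=0
seg 0: a=3, c=M0/2=0, d=(M1−M0)/(6·2)=-5/6, b=Δ0−h0·(2M0+M1)/6=13/3
seg 1: a=5, c=M1/2=-5, d=(M2−M1)/(6·1)=5/3, b=Δ1−h1·(2M1+M2)/6=-17/3
t_q=11/4 → seg 1, τ=3/4; S=5+-17/3·τ+-5·τ²+5/3·τ³=-87/64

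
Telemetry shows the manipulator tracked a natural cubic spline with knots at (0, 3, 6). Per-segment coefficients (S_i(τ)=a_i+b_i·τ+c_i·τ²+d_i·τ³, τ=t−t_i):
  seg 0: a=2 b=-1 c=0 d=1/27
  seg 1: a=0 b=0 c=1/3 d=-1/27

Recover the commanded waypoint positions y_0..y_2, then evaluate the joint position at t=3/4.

y_0=2 y_1=0 y_2=2
S(3/4) = 81/64

y_0 = S_0(0) = a_0 = 2
y_1 = S_1(0) = a_1 = 0
y_2 = S_1(3) = 2
t_q=3/4 is in segment 0 (τ=3/4); S_0(τ)=81/64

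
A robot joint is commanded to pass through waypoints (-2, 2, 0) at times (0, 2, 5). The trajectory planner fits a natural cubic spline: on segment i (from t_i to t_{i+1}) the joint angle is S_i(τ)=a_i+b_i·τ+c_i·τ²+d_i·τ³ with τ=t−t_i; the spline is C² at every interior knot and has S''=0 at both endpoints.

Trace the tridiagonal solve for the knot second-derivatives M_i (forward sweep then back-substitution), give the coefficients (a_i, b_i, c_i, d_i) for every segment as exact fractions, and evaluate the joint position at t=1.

Δ: Δ0=2, Δ1=-2/3
row 1: diag=10, rhs=-16; c'=3/10, d'=-8/5
back: M1=-8/5
M: M0=0, M1=-8/5, M2=0
seg 0: a=-2, c=M0/2=0, d=(M1−M0)/(6·2)=-2/15, b=Δ0−h0·(2M0+M1)/6=38/15
seg 1: a=2, c=M1/2=-4/5, d=(M2−M1)/(6·3)=4/45, b=Δ1−h1·(2M1+M2)/6=14/15
t_q=1 → seg 0, τ=1; S=-2+38/15·τ+0·τ²+-2/15·τ³=2/5

  seg 0: a=-2 b=38/15 c=0 d=-2/15
  seg 1: a=2 b=14/15 c=-4/5 d=4/45
S(1) = 2/5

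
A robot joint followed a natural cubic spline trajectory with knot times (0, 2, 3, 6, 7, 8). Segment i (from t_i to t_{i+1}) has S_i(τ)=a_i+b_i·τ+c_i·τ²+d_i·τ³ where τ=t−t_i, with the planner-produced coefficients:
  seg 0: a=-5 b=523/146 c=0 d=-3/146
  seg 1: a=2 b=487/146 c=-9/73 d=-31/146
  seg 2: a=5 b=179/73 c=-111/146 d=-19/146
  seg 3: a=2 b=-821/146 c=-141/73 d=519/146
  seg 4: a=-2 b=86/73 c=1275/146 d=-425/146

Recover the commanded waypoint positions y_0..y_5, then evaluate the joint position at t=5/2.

y_0=-5 y_1=2 y_2=5 y_3=2 y_4=-2 y_5=5
S(5/2) = 4217/1168

y_0 = S_0(0) = a_0 = -5
y_1 = S_1(0) = a_1 = 2
y_2 = S_2(0) = a_2 = 5
y_3 = S_3(0) = a_3 = 2
y_4 = S_4(0) = a_4 = -2
y_5 = S_4(1) = 5
t_q=5/2 is in segment 1 (τ=1/2); S_1(τ)=4217/1168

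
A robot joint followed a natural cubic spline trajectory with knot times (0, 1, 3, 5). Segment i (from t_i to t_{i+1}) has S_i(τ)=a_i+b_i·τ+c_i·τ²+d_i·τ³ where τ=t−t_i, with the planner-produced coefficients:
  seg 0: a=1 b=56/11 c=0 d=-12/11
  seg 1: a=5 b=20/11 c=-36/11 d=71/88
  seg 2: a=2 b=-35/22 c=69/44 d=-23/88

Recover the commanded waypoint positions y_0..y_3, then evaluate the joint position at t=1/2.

y_0 = S_0(0) = a_0 = 1
y_1 = S_1(0) = a_1 = 5
y_2 = S_2(0) = a_2 = 2
y_3 = S_2(2) = 3
t_q=1/2 is in segment 0 (τ=1/2); S_0(τ)=75/22

y_0=1 y_1=5 y_2=2 y_3=3
S(1/2) = 75/22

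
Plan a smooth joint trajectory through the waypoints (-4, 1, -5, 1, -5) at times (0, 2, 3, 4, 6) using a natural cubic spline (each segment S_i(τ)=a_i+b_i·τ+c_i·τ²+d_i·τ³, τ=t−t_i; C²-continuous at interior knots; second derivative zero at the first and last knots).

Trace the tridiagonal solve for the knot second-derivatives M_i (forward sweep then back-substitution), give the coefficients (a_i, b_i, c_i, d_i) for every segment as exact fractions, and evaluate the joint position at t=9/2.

Δ: Δ0=5/2, Δ1=-6, Δ2=6, Δ3=-3
row 1: diag=6, rhs=-51; c'=1/6, d'=-17/2
row 2: denom=4−1·1/6=23/6; d'=(72−1·-17/2)/(23/6)=21
row 3: denom=6−1·6/23=132/23; d'=(-54−1·21)/(132/23)=-575/44
back: M3=-575/44
back: M2=21−6/23·-575/44=537/22
back: M1=-17/2−1/6·537/22=-553/44
M: M0=0, M1=-553/44, M2=537/22, M3=-575/44, M4=0
seg 0: a=-4, c=M0/2=0, d=(M1−M0)/(6·2)=-553/528, b=Δ0−h0·(2M0+M1)/6=883/132
seg 1: a=1, c=M1/2=-553/88, d=(M2−M1)/(6·1)=1627/264, b=Δ1−h1·(2M1+M2)/6=-194/33
seg 2: a=-5, c=M2/2=537/44, d=(M3−M2)/(6·1)=-1649/264, b=Δ2−h2·(2M2+M3)/6=1/24
seg 3: a=1, c=M3/2=-575/88, d=(M4−M3)/(6·2)=575/528, b=Δ3−h3·(2M3+M4)/6=377/66
t_q=9/2 → seg 3, τ=1/2; S=1+377/66·τ+-575/88·τ²+575/528·τ³=3321/1408

  seg 0: a=-4 b=883/132 c=0 d=-553/528
  seg 1: a=1 b=-194/33 c=-553/88 d=1627/264
  seg 2: a=-5 b=1/24 c=537/44 d=-1649/264
  seg 3: a=1 b=377/66 c=-575/88 d=575/528
S(9/2) = 3321/1408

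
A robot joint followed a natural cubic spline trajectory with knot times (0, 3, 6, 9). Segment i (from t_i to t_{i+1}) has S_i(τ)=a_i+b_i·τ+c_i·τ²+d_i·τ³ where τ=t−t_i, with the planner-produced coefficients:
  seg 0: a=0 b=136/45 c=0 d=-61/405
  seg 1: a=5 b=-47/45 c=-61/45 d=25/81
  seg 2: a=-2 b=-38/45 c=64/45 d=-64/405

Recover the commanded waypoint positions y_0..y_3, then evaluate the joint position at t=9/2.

y_0 = S_0(0) = a_0 = 0
y_1 = S_1(0) = a_1 = 5
y_2 = S_2(0) = a_2 = -2
y_3 = S_2(3) = 4
t_q=9/2 is in segment 1 (τ=3/2); S_1(τ)=57/40

y_0=0 y_1=5 y_2=-2 y_3=4
S(9/2) = 57/40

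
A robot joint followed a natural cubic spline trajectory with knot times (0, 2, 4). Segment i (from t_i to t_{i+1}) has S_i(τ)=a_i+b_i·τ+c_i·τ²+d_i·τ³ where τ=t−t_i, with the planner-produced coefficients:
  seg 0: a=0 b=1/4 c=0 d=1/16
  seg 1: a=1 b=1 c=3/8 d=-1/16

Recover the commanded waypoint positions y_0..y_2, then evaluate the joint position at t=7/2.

y_0=0 y_1=1 y_2=4
S(7/2) = 401/128

y_0 = S_0(0) = a_0 = 0
y_1 = S_1(0) = a_1 = 1
y_2 = S_1(2) = 4
t_q=7/2 is in segment 1 (τ=3/2); S_1(τ)=401/128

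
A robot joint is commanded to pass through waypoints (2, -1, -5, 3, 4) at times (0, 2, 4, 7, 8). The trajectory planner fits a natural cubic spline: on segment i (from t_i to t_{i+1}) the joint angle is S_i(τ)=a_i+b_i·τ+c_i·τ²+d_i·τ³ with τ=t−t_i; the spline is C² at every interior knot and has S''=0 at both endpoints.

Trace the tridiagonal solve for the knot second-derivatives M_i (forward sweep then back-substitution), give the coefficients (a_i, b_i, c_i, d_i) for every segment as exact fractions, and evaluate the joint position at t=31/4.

  seg 0: a=2 b=-1691/1608 c=0 d=-721/6432
  seg 1: a=-1 b=-1927/804 c=-721/1072 d=2801/6432
  seg 2: a=-5 b=223/1608 c=130/67 d=-1765/4824
  seg 3: a=3 b=1529/804 c=-725/536 d=725/1608
S(31/4) = 132265/34304

Δ: Δ0=-3/2, Δ1=-2, Δ2=8/3, Δ3=1
row 1: diag=8, rhs=-3; c'=1/4, d'=-3/8
row 2: denom=10−2·1/4=19/2; d'=(28−2·-3/8)/(19/2)=115/38
row 3: denom=8−3·6/19=134/19; d'=(-10−3·115/38)/(134/19)=-725/268
back: M3=-725/268
back: M2=115/38−6/19·-725/268=260/67
back: M1=-3/8−1/4·260/67=-721/536
M: M0=0, M1=-721/536, M2=260/67, M3=-725/268, M4=0
seg 0: a=2, c=M0/2=0, d=(M1−M0)/(6·2)=-721/6432, b=Δ0−h0·(2M0+M1)/6=-1691/1608
seg 1: a=-1, c=M1/2=-721/1072, d=(M2−M1)/(6·2)=2801/6432, b=Δ1−h1·(2M1+M2)/6=-1927/804
seg 2: a=-5, c=M2/2=130/67, d=(M3−M2)/(6·3)=-1765/4824, b=Δ2−h2·(2M2+M3)/6=223/1608
seg 3: a=3, c=M3/2=-725/536, d=(M4−M3)/(6·1)=725/1608, b=Δ3−h3·(2M3+M4)/6=1529/804
t_q=31/4 → seg 3, τ=3/4; S=3+1529/804·τ+-725/536·τ²+725/1608·τ³=132265/34304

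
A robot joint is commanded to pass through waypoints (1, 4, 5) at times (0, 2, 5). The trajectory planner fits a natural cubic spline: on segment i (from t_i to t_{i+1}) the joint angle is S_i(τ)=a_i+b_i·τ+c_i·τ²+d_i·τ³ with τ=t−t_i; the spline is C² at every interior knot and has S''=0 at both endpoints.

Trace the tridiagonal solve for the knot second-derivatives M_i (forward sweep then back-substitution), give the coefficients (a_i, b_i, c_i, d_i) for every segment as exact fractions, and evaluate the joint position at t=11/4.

Δ: Δ0=3/2, Δ1=1/3
row 1: diag=10, rhs=-7; c'=3/10, d'=-7/10
back: M1=-7/10
M: M0=0, M1=-7/10, M2=0
seg 0: a=1, c=M0/2=0, d=(M1−M0)/(6·2)=-7/120, b=Δ0−h0·(2M0+M1)/6=26/15
seg 1: a=4, c=M1/2=-7/20, d=(M2−M1)/(6·3)=7/180, b=Δ1−h1·(2M1+M2)/6=31/30
t_q=11/4 → seg 1, τ=3/4; S=4+31/30·τ+-7/20·τ²+7/180·τ³=5881/1280

  seg 0: a=1 b=26/15 c=0 d=-7/120
  seg 1: a=4 b=31/30 c=-7/20 d=7/180
S(11/4) = 5881/1280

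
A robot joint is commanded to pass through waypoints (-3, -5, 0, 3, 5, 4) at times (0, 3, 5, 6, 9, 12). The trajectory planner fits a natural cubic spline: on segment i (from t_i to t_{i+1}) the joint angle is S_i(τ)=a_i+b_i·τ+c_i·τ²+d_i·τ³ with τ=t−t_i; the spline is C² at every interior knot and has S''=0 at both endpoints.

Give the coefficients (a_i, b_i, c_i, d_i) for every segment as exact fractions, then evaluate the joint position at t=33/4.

Δ: Δ0=-2/3, Δ1=5/2, Δ2=3, Δ3=2/3, Δ4=-1/3
row 1: diag=10, rhs=19; c'=1/5, d'=19/10
row 2: denom=6−2·1/5=28/5; d'=(3−2·19/10)/(28/5)=-1/7
row 3: denom=8−1·5/28=219/28; d'=(-14−1·-1/7)/(219/28)=-388/219
row 4: denom=12−3·28/73=792/73; d'=(-6−3·-388/219)/(792/73)=-25/396
back: M4=-25/396
back: M3=-388/219−28/73·-25/396=-173/99
back: M2=-1/7−5/28·-173/99=67/396
back: M1=19/10−1/5·67/396=739/396
M: M0=0, M1=739/396, M2=67/396, M3=-173/99, M4=-25/396, M5=0
seg 0: a=-3, c=M0/2=0, d=(M1−M0)/(6·3)=739/7128, b=Δ0−h0·(2M0+M1)/6=-1267/792
seg 1: a=-5, c=M1/2=739/792, d=(M2−M1)/(6·2)=-14/99, b=Δ1−h1·(2M1+M2)/6=475/396
seg 2: a=0, c=M2/2=67/792, d=(M3−M2)/(6·1)=-23/72, b=Δ2−h2·(2M2+M3)/6=427/132
seg 3: a=3, c=M3/2=-173/198, d=(M4−M3)/(6·3)=667/7128, b=Δ3−h3·(2M3+M4)/6=1937/792
seg 4: a=5, c=M4/2=-25/792, d=(M5−M4)/(6·3)=25/7128, b=Δ4−h4·(2M4+M5)/6=-107/396
t_q=33/4 → seg 3, τ=9/4; S=3+1937/792·τ+-173/198·τ²+667/7128·τ³=28979/5632

  seg 0: a=-3 b=-1267/792 c=0 d=739/7128
  seg 1: a=-5 b=475/396 c=739/792 d=-14/99
  seg 2: a=0 b=427/132 c=67/792 d=-23/72
  seg 3: a=3 b=1937/792 c=-173/198 d=667/7128
  seg 4: a=5 b=-107/396 c=-25/792 d=25/7128
S(33/4) = 28979/5632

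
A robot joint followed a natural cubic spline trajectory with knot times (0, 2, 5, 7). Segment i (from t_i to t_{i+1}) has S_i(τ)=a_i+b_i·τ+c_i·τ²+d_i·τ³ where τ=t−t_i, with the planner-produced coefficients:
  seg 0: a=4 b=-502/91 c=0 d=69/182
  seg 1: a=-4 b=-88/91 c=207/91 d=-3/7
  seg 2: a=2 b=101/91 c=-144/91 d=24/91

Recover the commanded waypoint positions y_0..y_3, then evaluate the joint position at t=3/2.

y_0 = S_0(0) = a_0 = 4
y_1 = S_1(0) = a_1 = -4
y_2 = S_2(0) = a_2 = 2
y_3 = S_2(2) = 0
t_q=3/2 is in segment 0 (τ=3/2); S_0(τ)=-623/208

y_0=4 y_1=-4 y_2=2 y_3=0
S(3/2) = -623/208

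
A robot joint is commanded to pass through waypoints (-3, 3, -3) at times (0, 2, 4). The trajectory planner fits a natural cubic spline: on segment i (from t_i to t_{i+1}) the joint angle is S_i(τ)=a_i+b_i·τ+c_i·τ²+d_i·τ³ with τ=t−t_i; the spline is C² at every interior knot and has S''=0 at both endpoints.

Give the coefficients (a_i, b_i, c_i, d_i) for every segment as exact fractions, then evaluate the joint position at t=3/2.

Δ: Δ0=3, Δ1=-3
row 1: diag=8, rhs=-36; c'=1/4, d'=-9/2
back: M1=-9/2
M: M0=0, M1=-9/2, M2=0
seg 0: a=-3, c=M0/2=0, d=(M1−M0)/(6·2)=-3/8, b=Δ0−h0·(2M0+M1)/6=9/2
seg 1: a=3, c=M1/2=-9/4, d=(M2−M1)/(6·2)=3/8, b=Δ1−h1·(2M1+M2)/6=0
t_q=3/2 → seg 0, τ=3/2; S=-3+9/2·τ+0·τ²+-3/8·τ³=159/64

  seg 0: a=-3 b=9/2 c=0 d=-3/8
  seg 1: a=3 b=0 c=-9/4 d=3/8
S(3/2) = 159/64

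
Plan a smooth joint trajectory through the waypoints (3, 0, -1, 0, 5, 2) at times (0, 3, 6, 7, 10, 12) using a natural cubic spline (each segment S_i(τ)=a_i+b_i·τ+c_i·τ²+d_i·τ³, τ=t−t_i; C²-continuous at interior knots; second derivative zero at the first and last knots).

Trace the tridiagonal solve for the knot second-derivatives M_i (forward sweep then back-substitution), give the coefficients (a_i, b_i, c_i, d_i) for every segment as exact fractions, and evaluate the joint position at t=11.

Δ: Δ0=-1, Δ1=-1/3, Δ2=1, Δ3=5/3, Δ4=-3/2
row 1: diag=12, rhs=4; c'=1/4, d'=1/3
row 2: denom=8−3·1/4=29/4; d'=(8−3·1/3)/(29/4)=28/29
row 3: denom=8−1·4/29=228/29; d'=(4−1·28/29)/(228/29)=22/57
row 4: denom=10−3·29/76=673/76; d'=(-19−3·22/57)/(673/76)=-1532/673
back: M4=-1532/673
back: M3=22/57−29/76·-1532/673=2533/2019
back: M2=28/29−4/29·2533/2019=1600/2019
back: M1=1/3−1/4·1600/2019=91/673
M: M0=0, M1=91/673, M2=1600/2019, M3=2533/2019, M4=-1532/673, M5=0
seg 0: a=3, c=M0/2=0, d=(M1−M0)/(6·3)=91/12114, b=Δ0−h0·(2M0+M1)/6=-1437/1346
seg 1: a=0, c=M1/2=91/1346, d=(M2−M1)/(6·3)=1327/36342, b=Δ1−h1·(2M1+M2)/6=-582/673
seg 2: a=-1, c=M2/2=800/2019, d=(M3−M2)/(6·1)=311/4038, b=Δ2−h2·(2M2+M3)/6=709/1346
seg 3: a=0, c=M3/2=2533/4038, d=(M4−M3)/(6·3)=-7129/36342, b=Δ3−h3·(2M3+M4)/6=3130/2019
seg 4: a=5, c=M4/2=-766/673, d=(M5−M4)/(6·2)=383/2019, b=Δ4−h4·(2M4+M5)/6=71/4038
t_q=11 → seg 4, τ=1; S=5+71/4038·τ+-766/673·τ²+383/2019·τ³=5477/1346

  seg 0: a=3 b=-1437/1346 c=0 d=91/12114
  seg 1: a=0 b=-582/673 c=91/1346 d=1327/36342
  seg 2: a=-1 b=709/1346 c=800/2019 d=311/4038
  seg 3: a=0 b=3130/2019 c=2533/4038 d=-7129/36342
  seg 4: a=5 b=71/4038 c=-766/673 d=383/2019
S(11) = 5477/1346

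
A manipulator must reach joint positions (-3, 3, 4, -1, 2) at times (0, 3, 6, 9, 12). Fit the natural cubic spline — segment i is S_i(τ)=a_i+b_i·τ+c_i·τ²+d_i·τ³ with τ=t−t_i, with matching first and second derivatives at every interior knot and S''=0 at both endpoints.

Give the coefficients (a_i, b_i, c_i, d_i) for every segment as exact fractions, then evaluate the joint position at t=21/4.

Δ: Δ0=2, Δ1=1/3, Δ2=-5/3, Δ3=1
row 1: diag=12, rhs=-10; c'=1/4, d'=-5/6
row 2: denom=12−3·1/4=45/4; d'=(-12−3·-5/6)/(45/4)=-38/45
row 3: denom=12−3·4/15=56/5; d'=(16−3·-38/45)/(56/5)=139/84
back: M3=139/84
back: M2=-38/45−4/15·139/84=-9/7
back: M1=-5/6−1/4·-9/7=-43/84
M: M0=0, M1=-43/84, M2=-9/7, M3=139/84, M4=0
seg 0: a=-3, c=M0/2=0, d=(M1−M0)/(6·3)=-43/1512, b=Δ0−h0·(2M0+M1)/6=379/168
seg 1: a=3, c=M1/2=-43/168, d=(M2−M1)/(6·3)=-65/1512, b=Δ1−h1·(2M1+M2)/6=125/84
seg 2: a=4, c=M2/2=-9/14, d=(M3−M2)/(6·3)=247/1512, b=Δ2−h2·(2M2+M3)/6=-29/24
seg 3: a=-1, c=M3/2=139/168, d=(M4−M3)/(6·3)=-139/1512, b=Δ3−h3·(2M3+M4)/6=-55/84
t_q=21/4 → seg 1, τ=9/4; S=3+125/84·τ+-43/168·τ²+-65/1512·τ³=16353/3584

  seg 0: a=-3 b=379/168 c=0 d=-43/1512
  seg 1: a=3 b=125/84 c=-43/168 d=-65/1512
  seg 2: a=4 b=-29/24 c=-9/14 d=247/1512
  seg 3: a=-1 b=-55/84 c=139/168 d=-139/1512
S(21/4) = 16353/3584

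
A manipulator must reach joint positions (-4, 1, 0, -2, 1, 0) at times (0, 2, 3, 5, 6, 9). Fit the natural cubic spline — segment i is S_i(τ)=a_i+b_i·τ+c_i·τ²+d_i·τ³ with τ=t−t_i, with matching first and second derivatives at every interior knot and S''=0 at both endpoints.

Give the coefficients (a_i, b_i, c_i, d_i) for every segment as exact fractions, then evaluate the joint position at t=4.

  seg 0: a=-4 b=31447/8718 c=0 d=-2413/8718
  seg 1: a=1 b=2491/8718 c=-2413/1453 d=3269/8718
  seg 2: a=0 b=-8329/4359 c=-1557/2906 d=8641/17436
  seg 3: a=-2 b=8252/4359 c=3542/1453 d=-5801/4359
  seg 4: a=1 b=12101/4359 c=-2259/1453 d=251/1453
S(4) = -11339/5812

Δ: Δ0=5/2, Δ1=-1, Δ2=-1, Δ3=3, Δ4=-1/3
row 1: diag=6, rhs=-21; c'=1/6, d'=-7/2
row 2: denom=6−1·1/6=35/6; d'=(0−1·-7/2)/(35/6)=3/5
row 3: denom=6−2·12/35=186/35; d'=(24−2·3/5)/(186/35)=133/31
row 4: denom=8−1·35/186=1453/186; d'=(-20−1·133/31)/(1453/186)=-4518/1453
back: M4=-4518/1453
back: M3=133/31−35/186·-4518/1453=7084/1453
back: M2=3/5−12/35·7084/1453=-1557/1453
back: M1=-7/2−1/6·-1557/1453=-4826/1453
M: M0=0, M1=-4826/1453, M2=-1557/1453, M3=7084/1453, M4=-4518/1453, M5=0
seg 0: a=-4, c=M0/2=0, d=(M1−M0)/(6·2)=-2413/8718, b=Δ0−h0·(2M0+M1)/6=31447/8718
seg 1: a=1, c=M1/2=-2413/1453, d=(M2−M1)/(6·1)=3269/8718, b=Δ1−h1·(2M1+M2)/6=2491/8718
seg 2: a=0, c=M2/2=-1557/2906, d=(M3−M2)/(6·2)=8641/17436, b=Δ2−h2·(2M2+M3)/6=-8329/4359
seg 3: a=-2, c=M3/2=3542/1453, d=(M4−M3)/(6·1)=-5801/4359, b=Δ3−h3·(2M3+M4)/6=8252/4359
seg 4: a=1, c=M4/2=-2259/1453, d=(M5−M4)/(6·3)=251/1453, b=Δ4−h4·(2M4+M5)/6=12101/4359
t_q=4 → seg 2, τ=1; S=0+-8329/4359·τ+-1557/2906·τ²+8641/17436·τ³=-11339/5812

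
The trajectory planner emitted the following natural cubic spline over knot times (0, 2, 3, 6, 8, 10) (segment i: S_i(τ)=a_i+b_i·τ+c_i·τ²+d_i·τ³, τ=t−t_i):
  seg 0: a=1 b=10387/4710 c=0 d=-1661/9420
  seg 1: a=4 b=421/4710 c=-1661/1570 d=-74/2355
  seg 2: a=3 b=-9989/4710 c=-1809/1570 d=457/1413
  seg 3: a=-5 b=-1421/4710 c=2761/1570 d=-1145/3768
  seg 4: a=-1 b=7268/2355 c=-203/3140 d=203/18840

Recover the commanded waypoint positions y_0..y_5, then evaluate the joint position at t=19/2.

y_0=1 y_1=4 y_2=3 y_3=-5 y_4=-1 y_5=5
S(19/2) = 35371/10048

y_0 = S_0(0) = a_0 = 1
y_1 = S_1(0) = a_1 = 4
y_2 = S_2(0) = a_2 = 3
y_3 = S_3(0) = a_3 = -5
y_4 = S_4(0) = a_4 = -1
y_5 = S_4(2) = 5
t_q=19/2 is in segment 4 (τ=3/2); S_4(τ)=35371/10048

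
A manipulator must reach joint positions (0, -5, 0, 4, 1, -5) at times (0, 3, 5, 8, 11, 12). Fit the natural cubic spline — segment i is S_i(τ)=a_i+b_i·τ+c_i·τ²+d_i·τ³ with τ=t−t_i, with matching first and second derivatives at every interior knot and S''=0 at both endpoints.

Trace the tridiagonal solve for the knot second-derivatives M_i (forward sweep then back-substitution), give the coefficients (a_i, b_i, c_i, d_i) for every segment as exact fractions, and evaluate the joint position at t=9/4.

  seg 0: a=0 b=-1291/424 c=0 d=1753/11448
  seg 1: a=-5 b=231/212 c=1753/1272 d=-107/318
  seg 2: a=0 b=1631/636 c=-815/1272 d=293/3816
  seg 3: a=4 b=1009/1272 c=8/159 d=-2473/11448
  seg 4: a=1 b=-3013/636 c=-803/424 d=803/1272
S(9/4) = -138573/27136

Δ: Δ0=-5/3, Δ1=5/2, Δ2=4/3, Δ3=-1, Δ4=-6
row 1: diag=10, rhs=25; c'=1/5, d'=5/2
row 2: denom=10−2·1/5=48/5; d'=(-7−2·5/2)/(48/5)=-5/4
row 3: denom=12−3·5/16=177/16; d'=(-14−3·-5/4)/(177/16)=-164/177
row 4: denom=8−3·16/59=424/59; d'=(-30−3·-164/177)/(424/59)=-803/212
back: M4=-803/212
back: M3=-164/177−16/59·-803/212=16/159
back: M2=-5/4−5/16·16/159=-815/636
back: M1=5/2−1/5·-815/636=1753/636
M: M0=0, M1=1753/636, M2=-815/636, M3=16/159, M4=-803/212, M5=0
seg 0: a=0, c=M0/2=0, d=(M1−M0)/(6·3)=1753/11448, b=Δ0−h0·(2M0+M1)/6=-1291/424
seg 1: a=-5, c=M1/2=1753/1272, d=(M2−M1)/(6·2)=-107/318, b=Δ1−h1·(2M1+M2)/6=231/212
seg 2: a=0, c=M2/2=-815/1272, d=(M3−M2)/(6·3)=293/3816, b=Δ2−h2·(2M2+M3)/6=1631/636
seg 3: a=4, c=M3/2=8/159, d=(M4−M3)/(6·3)=-2473/11448, b=Δ3−h3·(2M3+M4)/6=1009/1272
seg 4: a=1, c=M4/2=-803/424, d=(M5−M4)/(6·1)=803/1272, b=Δ4−h4·(2M4+M5)/6=-3013/636
t_q=9/4 → seg 0, τ=9/4; S=0+-1291/424·τ+0·τ²+1753/11448·τ³=-138573/27136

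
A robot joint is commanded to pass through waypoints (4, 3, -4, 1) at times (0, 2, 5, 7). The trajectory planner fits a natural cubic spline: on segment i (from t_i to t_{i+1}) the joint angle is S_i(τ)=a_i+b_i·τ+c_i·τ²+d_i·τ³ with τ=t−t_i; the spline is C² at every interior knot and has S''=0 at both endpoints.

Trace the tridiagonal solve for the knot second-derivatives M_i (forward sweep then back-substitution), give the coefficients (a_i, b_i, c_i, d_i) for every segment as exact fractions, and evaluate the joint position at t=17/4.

  seg 0: a=4 b=121/546 c=0 d=-197/1092
  seg 1: a=3 b=-1061/546 c=-197/182 d=20/63
  seg 2: a=-4 b=73/546 c=323/182 d=-323/1092
S(17/4) = -9423/2912

Δ: Δ0=-1/2, Δ1=-7/3, Δ2=5/2
row 1: diag=10, rhs=-11; c'=3/10, d'=-11/10
row 2: denom=10−3·3/10=91/10; d'=(29−3·-11/10)/(91/10)=323/91
back: M2=323/91
back: M1=-11/10−3/10·323/91=-197/91
M: M0=0, M1=-197/91, M2=323/91, M3=0
seg 0: a=4, c=M0/2=0, d=(M1−M0)/(6·2)=-197/1092, b=Δ0−h0·(2M0+M1)/6=121/546
seg 1: a=3, c=M1/2=-197/182, d=(M2−M1)/(6·3)=20/63, b=Δ1−h1·(2M1+M2)/6=-1061/546
seg 2: a=-4, c=M2/2=323/182, d=(M3−M2)/(6·2)=-323/1092, b=Δ2−h2·(2M2+M3)/6=73/546
t_q=17/4 → seg 1, τ=9/4; S=3+-1061/546·τ+-197/182·τ²+20/63·τ³=-9423/2912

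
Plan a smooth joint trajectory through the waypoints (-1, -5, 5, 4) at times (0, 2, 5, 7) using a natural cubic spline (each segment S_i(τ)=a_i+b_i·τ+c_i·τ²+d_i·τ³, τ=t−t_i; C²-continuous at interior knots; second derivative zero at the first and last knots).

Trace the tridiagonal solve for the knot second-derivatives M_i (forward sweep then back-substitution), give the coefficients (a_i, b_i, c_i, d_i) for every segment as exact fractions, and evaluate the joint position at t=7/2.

Δ: Δ0=-2, Δ1=10/3, Δ2=-1/2
row 1: diag=10, rhs=32; c'=3/10, d'=16/5
row 2: denom=10−3·3/10=91/10; d'=(-23−3·16/5)/(91/10)=-326/91
back: M2=-326/91
back: M1=16/5−3/10·-326/91=389/91
M: M0=0, M1=389/91, M2=-326/91, M3=0
seg 0: a=-1, c=M0/2=0, d=(M1−M0)/(6·2)=389/1092, b=Δ0−h0·(2M0+M1)/6=-935/273
seg 1: a=-5, c=M1/2=389/182, d=(M2−M1)/(6·3)=-55/126, b=Δ1−h1·(2M1+M2)/6=232/273
seg 2: a=5, c=M2/2=-163/91, d=(M3−M2)/(6·2)=163/546, b=Δ2−h2·(2M2+M3)/6=1031/546
t_q=7/2 → seg 1, τ=3/2; S=-5+232/273·τ+389/182·τ²+-55/126·τ³=-81/208

  seg 0: a=-1 b=-935/273 c=0 d=389/1092
  seg 1: a=-5 b=232/273 c=389/182 d=-55/126
  seg 2: a=5 b=1031/546 c=-163/91 d=163/546
S(7/2) = -81/208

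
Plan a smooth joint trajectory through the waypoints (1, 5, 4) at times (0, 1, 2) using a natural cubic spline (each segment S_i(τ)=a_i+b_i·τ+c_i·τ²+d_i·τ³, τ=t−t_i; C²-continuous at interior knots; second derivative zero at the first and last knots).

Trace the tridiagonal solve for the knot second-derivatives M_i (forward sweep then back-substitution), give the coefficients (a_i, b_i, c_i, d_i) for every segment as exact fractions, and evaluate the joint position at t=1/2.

  seg 0: a=1 b=21/4 c=0 d=-5/4
  seg 1: a=5 b=3/2 c=-15/4 d=5/4
S(1/2) = 111/32

Δ: Δ0=4, Δ1=-1
row 1: diag=4, rhs=-30; c'=1/4, d'=-15/2
back: M1=-15/2
M: M0=0, M1=-15/2, M2=0
seg 0: a=1, c=M0/2=0, d=(M1−M0)/(6·1)=-5/4, b=Δ0−h0·(2M0+M1)/6=21/4
seg 1: a=5, c=M1/2=-15/4, d=(M2−M1)/(6·1)=5/4, b=Δ1−h1·(2M1+M2)/6=3/2
t_q=1/2 → seg 0, τ=1/2; S=1+21/4·τ+0·τ²+-5/4·τ³=111/32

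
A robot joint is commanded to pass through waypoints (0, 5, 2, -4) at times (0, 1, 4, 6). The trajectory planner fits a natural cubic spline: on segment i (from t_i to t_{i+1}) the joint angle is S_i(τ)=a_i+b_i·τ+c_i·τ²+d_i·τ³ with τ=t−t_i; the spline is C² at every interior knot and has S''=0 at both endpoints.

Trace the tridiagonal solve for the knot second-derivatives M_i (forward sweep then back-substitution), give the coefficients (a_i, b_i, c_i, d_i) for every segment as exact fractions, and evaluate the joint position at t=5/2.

  seg 0: a=0 b=409/71 c=0 d=-54/71
  seg 1: a=5 b=247/71 c=-162/71 d=56/213
  seg 2: a=2 b=-221/71 c=6/71 d=-1/71
S(5/2) = 424/71

Δ: Δ0=5, Δ1=-1, Δ2=-3
row 1: diag=8, rhs=-36; c'=3/8, d'=-9/2
row 2: denom=10−3·3/8=71/8; d'=(-12−3·-9/2)/(71/8)=12/71
back: M2=12/71
back: M1=-9/2−3/8·12/71=-324/71
M: M0=0, M1=-324/71, M2=12/71, M3=0
seg 0: a=0, c=M0/2=0, d=(M1−M0)/(6·1)=-54/71, b=Δ0−h0·(2M0+M1)/6=409/71
seg 1: a=5, c=M1/2=-162/71, d=(M2−M1)/(6·3)=56/213, b=Δ1−h1·(2M1+M2)/6=247/71
seg 2: a=2, c=M2/2=6/71, d=(M3−M2)/(6·2)=-1/71, b=Δ2−h2·(2M2+M3)/6=-221/71
t_q=5/2 → seg 1, τ=3/2; S=5+247/71·τ+-162/71·τ²+56/213·τ³=424/71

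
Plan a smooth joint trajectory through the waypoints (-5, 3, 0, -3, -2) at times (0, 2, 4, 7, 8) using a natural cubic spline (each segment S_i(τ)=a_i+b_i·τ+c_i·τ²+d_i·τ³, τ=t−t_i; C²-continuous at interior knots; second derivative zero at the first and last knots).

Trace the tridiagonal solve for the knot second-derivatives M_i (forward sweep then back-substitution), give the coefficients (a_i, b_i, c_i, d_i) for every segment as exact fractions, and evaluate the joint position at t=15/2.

  seg 0: a=-5 b=2917/536 c=0 d=-773/2144
  seg 1: a=3 b=299/268 c=-2319/1072 d=917/2144
  seg 2: a=0 b=-1289/536 c=27/67 d=35/1608
  seg 3: a=-3 b=161/268 c=321/536 d=-107/536
S(15/2) = -11041/4288

Δ: Δ0=4, Δ1=-3/2, Δ2=-1, Δ3=1
row 1: diag=8, rhs=-33; c'=1/4, d'=-33/8
row 2: denom=10−2·1/4=19/2; d'=(3−2·-33/8)/(19/2)=45/38
row 3: denom=8−3·6/19=134/19; d'=(12−3·45/38)/(134/19)=321/268
back: M3=321/268
back: M2=45/38−6/19·321/268=54/67
back: M1=-33/8−1/4·54/67=-2319/536
M: M0=0, M1=-2319/536, M2=54/67, M3=321/268, M4=0
seg 0: a=-5, c=M0/2=0, d=(M1−M0)/(6·2)=-773/2144, b=Δ0−h0·(2M0+M1)/6=2917/536
seg 1: a=3, c=M1/2=-2319/1072, d=(M2−M1)/(6·2)=917/2144, b=Δ1−h1·(2M1+M2)/6=299/268
seg 2: a=0, c=M2/2=27/67, d=(M3−M2)/(6·3)=35/1608, b=Δ2−h2·(2M2+M3)/6=-1289/536
seg 3: a=-3, c=M3/2=321/536, d=(M4−M3)/(6·1)=-107/536, b=Δ3−h3·(2M3+M4)/6=161/268
t_q=15/2 → seg 3, τ=1/2; S=-3+161/268·τ+321/536·τ²+-107/536·τ³=-11041/4288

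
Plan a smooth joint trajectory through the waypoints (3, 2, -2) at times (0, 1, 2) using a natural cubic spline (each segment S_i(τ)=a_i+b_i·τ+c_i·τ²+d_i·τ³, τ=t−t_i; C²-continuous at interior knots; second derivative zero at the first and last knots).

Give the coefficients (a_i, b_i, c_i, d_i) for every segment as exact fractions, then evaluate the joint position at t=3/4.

  seg 0: a=3 b=-1/4 c=0 d=-3/4
  seg 1: a=2 b=-5/2 c=-9/4 d=3/4
S(3/4) = 639/256

Δ: Δ0=-1, Δ1=-4
row 1: diag=4, rhs=-18; c'=1/4, d'=-9/2
back: M1=-9/2
M: M0=0, M1=-9/2, M2=0
seg 0: a=3, c=M0/2=0, d=(M1−M0)/(6·1)=-3/4, b=Δ0−h0·(2M0+M1)/6=-1/4
seg 1: a=2, c=M1/2=-9/4, d=(M2−M1)/(6·1)=3/4, b=Δ1−h1·(2M1+M2)/6=-5/2
t_q=3/4 → seg 0, τ=3/4; S=3+-1/4·τ+0·τ²+-3/4·τ³=639/256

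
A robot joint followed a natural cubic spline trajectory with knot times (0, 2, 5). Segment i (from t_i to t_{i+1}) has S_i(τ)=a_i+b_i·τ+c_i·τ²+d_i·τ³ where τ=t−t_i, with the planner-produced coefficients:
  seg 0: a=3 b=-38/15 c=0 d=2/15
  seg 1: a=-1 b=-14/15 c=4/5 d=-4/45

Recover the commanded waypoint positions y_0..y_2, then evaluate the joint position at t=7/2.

y_0=3 y_1=-1 y_2=1
S(7/2) = -9/10

y_0 = S_0(0) = a_0 = 3
y_1 = S_1(0) = a_1 = -1
y_2 = S_1(3) = 1
t_q=7/2 is in segment 1 (τ=3/2); S_1(τ)=-9/10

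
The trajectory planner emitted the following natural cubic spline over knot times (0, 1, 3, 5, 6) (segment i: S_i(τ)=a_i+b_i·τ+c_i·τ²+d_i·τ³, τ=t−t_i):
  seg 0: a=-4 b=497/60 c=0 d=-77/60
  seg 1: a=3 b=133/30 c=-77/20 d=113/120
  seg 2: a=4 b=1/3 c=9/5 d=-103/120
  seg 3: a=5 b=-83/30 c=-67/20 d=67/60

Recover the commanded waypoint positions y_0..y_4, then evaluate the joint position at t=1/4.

y_0=-4 y_1=3 y_2=4 y_3=5 y_4=0
S(1/4) = -499/256

y_0 = S_0(0) = a_0 = -4
y_1 = S_1(0) = a_1 = 3
y_2 = S_2(0) = a_2 = 4
y_3 = S_3(0) = a_3 = 5
y_4 = S_3(1) = 0
t_q=1/4 is in segment 0 (τ=1/4); S_0(τ)=-499/256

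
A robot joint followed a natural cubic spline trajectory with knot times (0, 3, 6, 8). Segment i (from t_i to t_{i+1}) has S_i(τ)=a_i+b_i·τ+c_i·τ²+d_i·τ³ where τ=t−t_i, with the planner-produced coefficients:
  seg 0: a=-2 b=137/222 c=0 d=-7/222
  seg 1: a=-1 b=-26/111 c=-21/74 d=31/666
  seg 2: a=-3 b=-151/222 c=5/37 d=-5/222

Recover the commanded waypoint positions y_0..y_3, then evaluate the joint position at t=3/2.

y_0=-2 y_1=-1 y_2=-3 y_3=-4
S(3/2) = -699/592

y_0 = S_0(0) = a_0 = -2
y_1 = S_1(0) = a_1 = -1
y_2 = S_2(0) = a_2 = -3
y_3 = S_2(2) = -4
t_q=3/2 is in segment 0 (τ=3/2); S_0(τ)=-699/592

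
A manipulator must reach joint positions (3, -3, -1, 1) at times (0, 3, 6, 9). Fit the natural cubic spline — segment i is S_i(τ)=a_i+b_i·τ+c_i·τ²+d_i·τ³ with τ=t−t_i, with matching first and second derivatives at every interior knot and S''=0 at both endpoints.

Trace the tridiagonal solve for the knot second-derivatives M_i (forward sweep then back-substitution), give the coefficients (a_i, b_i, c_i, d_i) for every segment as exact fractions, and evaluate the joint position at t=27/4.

Δ: Δ0=-2, Δ1=2/3, Δ2=2/3
row 1: diag=12, rhs=16; c'=1/4, d'=4/3
row 2: denom=12−3·1/4=45/4; d'=(0−3·4/3)/(45/4)=-16/45
back: M2=-16/45
back: M1=4/3−1/4·-16/45=64/45
M: M0=0, M1=64/45, M2=-16/45, M3=0
seg 0: a=3, c=M0/2=0, d=(M1−M0)/(6·3)=32/405, b=Δ0−h0·(2M0+M1)/6=-122/45
seg 1: a=-3, c=M1/2=32/45, d=(M2−M1)/(6·3)=-8/81, b=Δ1−h1·(2M1+M2)/6=-26/45
seg 2: a=-1, c=M2/2=-8/45, d=(M3−M2)/(6·3)=8/405, b=Δ2−h2·(2M2+M3)/6=46/45
t_q=27/4 → seg 2, τ=3/4; S=-1+46/45·τ+-8/45·τ²+8/405·τ³=-13/40

  seg 0: a=3 b=-122/45 c=0 d=32/405
  seg 1: a=-3 b=-26/45 c=32/45 d=-8/81
  seg 2: a=-1 b=46/45 c=-8/45 d=8/405
S(27/4) = -13/40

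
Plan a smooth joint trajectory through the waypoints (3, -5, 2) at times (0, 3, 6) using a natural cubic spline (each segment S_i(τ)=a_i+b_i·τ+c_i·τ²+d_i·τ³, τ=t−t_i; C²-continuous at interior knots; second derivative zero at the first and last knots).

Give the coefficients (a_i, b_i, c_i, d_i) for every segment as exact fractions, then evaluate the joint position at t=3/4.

Δ: Δ0=-8/3, Δ1=7/3
row 1: diag=12, rhs=30; c'=1/4, d'=5/2
back: M1=5/2
M: M0=0, M1=5/2, M2=0
seg 0: a=3, c=M0/2=0, d=(M1−M0)/(6·3)=5/36, b=Δ0−h0·(2M0+M1)/6=-47/12
seg 1: a=-5, c=M1/2=5/4, d=(M2−M1)/(6·3)=-5/36, b=Δ1−h1·(2M1+M2)/6=-1/6
t_q=3/4 → seg 0, τ=3/4; S=3+-47/12·τ+0·τ²+5/36·τ³=31/256

  seg 0: a=3 b=-47/12 c=0 d=5/36
  seg 1: a=-5 b=-1/6 c=5/4 d=-5/36
S(3/4) = 31/256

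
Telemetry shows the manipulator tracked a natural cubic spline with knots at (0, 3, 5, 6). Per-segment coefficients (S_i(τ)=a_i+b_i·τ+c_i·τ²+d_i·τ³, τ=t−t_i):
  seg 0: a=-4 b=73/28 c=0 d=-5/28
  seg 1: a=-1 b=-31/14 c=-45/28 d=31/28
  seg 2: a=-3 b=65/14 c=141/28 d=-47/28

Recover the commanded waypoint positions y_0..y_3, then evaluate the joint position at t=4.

y_0 = S_0(0) = a_0 = -4
y_1 = S_1(0) = a_1 = -1
y_2 = S_2(0) = a_2 = -3
y_3 = S_2(1) = 5
t_q=4 is in segment 1 (τ=1); S_1(τ)=-26/7

y_0=-4 y_1=-1 y_2=-3 y_3=5
S(4) = -26/7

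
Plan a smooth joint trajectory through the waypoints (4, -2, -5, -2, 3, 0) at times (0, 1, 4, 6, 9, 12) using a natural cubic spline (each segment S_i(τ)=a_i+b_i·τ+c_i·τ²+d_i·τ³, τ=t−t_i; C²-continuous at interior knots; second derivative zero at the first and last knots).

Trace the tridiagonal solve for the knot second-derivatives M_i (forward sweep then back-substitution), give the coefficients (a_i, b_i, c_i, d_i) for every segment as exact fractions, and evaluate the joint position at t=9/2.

Δ: Δ0=-6, Δ1=-1, Δ2=3/2, Δ3=5/3, Δ4=-1
row 1: diag=8, rhs=30; c'=3/8, d'=15/4
row 2: denom=10−3·3/8=71/8; d'=(15−3·15/4)/(71/8)=30/71
row 3: denom=10−2·16/71=678/71; d'=(1−2·30/71)/(678/71)=11/678
row 4: denom=12−3·71/226=2499/226; d'=(-16−3·11/678)/(2499/226)=-1209/833
back: M4=-1209/833
back: M3=11/678−71/226·-1209/833=1180/2499
back: M2=30/71−16/71·1180/2499=790/2499
back: M1=15/4−3/8·790/2499=3025/833
M: M0=0, M1=3025/833, M2=790/2499, M3=1180/2499, M4=-1209/833, M5=0
seg 0: a=4, c=M0/2=0, d=(M1−M0)/(6·1)=3025/4998, b=Δ0−h0·(2M0+M1)/6=-33013/4998
seg 1: a=-2, c=M1/2=3025/1666, d=(M2−M1)/(6·3)=-8285/44982, b=Δ1−h1·(2M1+M2)/6=-11969/2499
seg 2: a=-5, c=M2/2=395/2499, d=(M3−M2)/(6·2)=65/4998, b=Δ2−h2·(2M2+M3)/6=5657/4998
seg 3: a=-2, c=M3/2=590/2499, d=(M4−M3)/(6·3)=-4807/44982, b=Δ3−h3·(2M3+M4)/6=457/238
seg 4: a=3, c=M4/2=-1209/1666, d=(M5−M4)/(6·3)=403/4998, b=Δ4−h4·(2M4+M5)/6=376/833
t_q=9/2 → seg 2, τ=1/2; S=-5+5657/4998·τ+395/2499·τ²+65/4998·τ³=-58549/13328

  seg 0: a=4 b=-33013/4998 c=0 d=3025/4998
  seg 1: a=-2 b=-11969/2499 c=3025/1666 d=-8285/44982
  seg 2: a=-5 b=5657/4998 c=395/2499 d=65/4998
  seg 3: a=-2 b=457/238 c=590/2499 d=-4807/44982
  seg 4: a=3 b=376/833 c=-1209/1666 d=403/4998
S(9/2) = -58549/13328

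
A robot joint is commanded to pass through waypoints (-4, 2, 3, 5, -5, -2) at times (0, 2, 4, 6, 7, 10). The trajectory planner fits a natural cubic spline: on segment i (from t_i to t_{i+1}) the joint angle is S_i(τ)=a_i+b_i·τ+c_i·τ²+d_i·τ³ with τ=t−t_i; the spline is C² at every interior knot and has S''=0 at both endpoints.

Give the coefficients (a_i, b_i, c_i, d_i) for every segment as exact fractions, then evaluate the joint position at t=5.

  seg 0: a=-4 b=5149/1282 c=0 d=-1303/5128
  seg 1: a=2 b=620/641 c=-3909/2564 d=1655/2564
  seg 2: a=3 b=1676/641 c=6021/2564 d=-8091/5128
  seg 3: a=5 b=-8879/1282 c=-4563/641 d=5185/1282
  seg 4: a=-5 b=-5788/641 c=6429/1282 d=-2143/3846
S(5) = 32743/5128

Δ: Δ0=3, Δ1=1/2, Δ2=1, Δ3=-10, Δ4=1
row 1: diag=8, rhs=-15; c'=1/4, d'=-15/8
row 2: denom=8−2·1/4=15/2; d'=(3−2·-15/8)/(15/2)=9/10
row 3: denom=6−2·4/15=82/15; d'=(-66−2·9/10)/(82/15)=-1017/82
row 4: denom=8−1·15/82=641/82; d'=(66−1·-1017/82)/(641/82)=6429/641
back: M4=6429/641
back: M3=-1017/82−15/82·6429/641=-9126/641
back: M2=9/10−4/15·-9126/641=6021/1282
back: M1=-15/8−1/4·6021/1282=-3909/1282
M: M0=0, M1=-3909/1282, M2=6021/1282, M3=-9126/641, M4=6429/641, M5=0
seg 0: a=-4, c=M0/2=0, d=(M1−M0)/(6·2)=-1303/5128, b=Δ0−h0·(2M0+M1)/6=5149/1282
seg 1: a=2, c=M1/2=-3909/2564, d=(M2−M1)/(6·2)=1655/2564, b=Δ1−h1·(2M1+M2)/6=620/641
seg 2: a=3, c=M2/2=6021/2564, d=(M3−M2)/(6·2)=-8091/5128, b=Δ2−h2·(2M2+M3)/6=1676/641
seg 3: a=5, c=M3/2=-4563/641, d=(M4−M3)/(6·1)=5185/1282, b=Δ3−h3·(2M3+M4)/6=-8879/1282
seg 4: a=-5, c=M4/2=6429/1282, d=(M5−M4)/(6·3)=-2143/3846, b=Δ4−h4·(2M4+M5)/6=-5788/641
t_q=5 → seg 2, τ=1; S=3+1676/641·τ+6021/2564·τ²+-8091/5128·τ³=32743/5128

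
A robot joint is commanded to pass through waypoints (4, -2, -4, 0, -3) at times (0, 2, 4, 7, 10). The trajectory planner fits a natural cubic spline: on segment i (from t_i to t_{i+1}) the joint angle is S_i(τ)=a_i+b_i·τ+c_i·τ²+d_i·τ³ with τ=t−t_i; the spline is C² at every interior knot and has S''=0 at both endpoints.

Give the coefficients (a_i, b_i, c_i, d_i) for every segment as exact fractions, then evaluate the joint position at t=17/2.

  seg 0: a=4 b=-353/105 c=0 d=19/210
  seg 1: a=-2 b=-239/105 c=19/35 d=1/21
  seg 2: a=-4 b=7/15 c=29/35 d=-34/189
  seg 3: a=0 b=61/105 c=-83/105 d=83/945
S(17/2) = -171/280

Δ: Δ0=-3, Δ1=-1, Δ2=4/3, Δ3=-1
row 1: diag=8, rhs=12; c'=1/4, d'=3/2
row 2: denom=10−2·1/4=19/2; d'=(14−2·3/2)/(19/2)=22/19
row 3: denom=12−3·6/19=210/19; d'=(-14−3·22/19)/(210/19)=-166/105
back: M3=-166/105
back: M2=22/19−6/19·-166/105=58/35
back: M1=3/2−1/4·58/35=38/35
M: M0=0, M1=38/35, M2=58/35, M3=-166/105, M4=0
seg 0: a=4, c=M0/2=0, d=(M1−M0)/(6·2)=19/210, b=Δ0−h0·(2M0+M1)/6=-353/105
seg 1: a=-2, c=M1/2=19/35, d=(M2−M1)/(6·2)=1/21, b=Δ1−h1·(2M1+M2)/6=-239/105
seg 2: a=-4, c=M2/2=29/35, d=(M3−M2)/(6·3)=-34/189, b=Δ2−h2·(2M2+M3)/6=7/15
seg 3: a=0, c=M3/2=-83/105, d=(M4−M3)/(6·3)=83/945, b=Δ3−h3·(2M3+M4)/6=61/105
t_q=17/2 → seg 3, τ=3/2; S=0+61/105·τ+-83/105·τ²+83/945·τ³=-171/280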